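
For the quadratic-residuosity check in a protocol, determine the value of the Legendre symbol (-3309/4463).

1

(-3309/4463)
  = (1154/4463)    [-3309 ≡ 1154 mod 4463]
  = (577/4463)    [4463 ≡ 7 mod 8 ⇒ (2/4463) = +1]
  = (4463/577)    [QR: 577 ≡ 1 mod 4, sign kept]
  = (424/577)    [4463 ≡ 424 mod 577]
  = (53/577)    [577 ≡ 1 mod 8 ⇒ (2/577)^3 = +1]
  = (577/53)    [QR: 53 ≡ 1 mod 4, sign kept]
  = (47/53)    [577 ≡ 47 mod 53]
  = (53/47)    [QR: 53 ≡ 1 mod 4, sign kept]
  = (6/47)    [53 ≡ 6 mod 47]
  = (3/47)    [47 ≡ 7 mod 8 ⇒ (2/47) = +1]
  = -(47/3)    [QR: both ≡ 3 mod 4, sign flips]
  = -(2/3)    [47 ≡ 2 mod 3]
  = (1/3)    [3 ≡ 3 mod 8 ⇒ (2/3) = -1]
  = 1    [(1/3) = 1]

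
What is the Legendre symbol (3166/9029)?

-1

Factor out 2: 3166 = 2·1583. Since 9029 ≡ 5 (mod 8), (2/9029) = -1. Now have -(1583/9029).
9029 ≡ 1 (mod 4), so quadratic reciprocity gives (1583/9029) = (9029/1583). Reduce: 9029 ≡ 1114 (mod 1583). Now have -(1114/1583).
Factor out 2: 1114 = 2·557. Since 1583 ≡ 7 (mod 8), (2/1583) = +1. Now have -(557/1583).
557 ≡ 1 (mod 4), so quadratic reciprocity gives (557/1583) = (1583/557). Reduce: 1583 ≡ 469 (mod 557). Now have -(469/557).
469 ≡ 1 (mod 4), so quadratic reciprocity gives (469/557) = (557/469). Reduce: 557 ≡ 88 (mod 469). Now have -(88/469).
Factor out 2: 88 = 2^3·11. Since 469 ≡ 5 (mod 8), (2/469) = -1, and (2/469)^3 = -1. Now have (11/469).
469 ≡ 1 (mod 4), so quadratic reciprocity gives (11/469) = (469/11). Reduce: 469 ≡ 7 (mod 11). Now have (7/11).
Both 7 ≡ 3 and 11 ≡ 3 (mod 4), so reciprocity gives (7/11) = -(11/7). Reduce: 11 ≡ 4 (mod 7). Now have -(4/7).
Factor out 2: 4 = 2^2. Since 7 ≡ 7 (mod 8), (2/7) = +1, and (2/7)^2 = +1. Now have -(1/7).
(1/7) = 1. Collecting the sign factors: -1.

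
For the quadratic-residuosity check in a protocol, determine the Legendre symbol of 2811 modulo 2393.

1

(2811 / 2393)
  = (418 / 2393)    [2811 ≡ 418 mod 2393]
  = (209 / 2393)    [2393 ≡ 1 mod 8 ⇒ (2 / 2393) = +1]
  = (2393 / 209)    [QR: 209 ≡ 1 mod 4, sign kept]
  = (94 / 209)    [2393 ≡ 94 mod 209]
  = (47 / 209)    [209 ≡ 1 mod 8 ⇒ (2 / 209) = +1]
  = (209 / 47)    [QR: 209 ≡ 1 mod 4, sign kept]
  = (21 / 47)    [209 ≡ 21 mod 47]
  = (47 / 21)    [QR: 21 ≡ 1 mod 4, sign kept]
  = (5 / 21)    [47 ≡ 5 mod 21]
  = (21 / 5)    [QR: 5 ≡ 1 mod 4, sign kept]
  = (1 / 5)    [21 ≡ 1 mod 5]
  = 1    [(1 / 5) = 1]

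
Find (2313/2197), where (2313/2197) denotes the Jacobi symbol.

1

(2313/2197)
  = (116/2197)    [2313 ≡ 116 mod 2197]
  = (29/2197)    [2197 ≡ 5 mod 8 ⇒ (2/2197)^2 = +1]
  = (2197/29)    [QR: 29 ≡ 1 mod 4, sign kept]
  = (22/29)    [2197 ≡ 22 mod 29]
  = -(11/29)    [29 ≡ 5 mod 8 ⇒ (2/29) = -1]
  = -(29/11)    [QR: 29 ≡ 1 mod 4, sign kept]
  = -(7/11)    [29 ≡ 7 mod 11]
  = (11/7)    [QR: both ≡ 3 mod 4, sign flips]
  = (4/7)    [11 ≡ 4 mod 7]
  = (1/7)    [7 ≡ 7 mod 8 ⇒ (2/7)^2 = +1]
  = 1    [(1/7) = 1]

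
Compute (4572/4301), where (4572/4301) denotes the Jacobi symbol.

-1

Reduce the numerator: 4572 ≡ 271 (mod 4301), so (4572/4301) = (271/4301).
4301 ≡ 1 (mod 4), so quadratic reciprocity gives (271/4301) = (4301/271). Reduce: 4301 ≡ 236 (mod 271). Now have (236/271).
Factor out 2: 236 = 2^2·59. Since 271 ≡ 7 (mod 8), (2/271) = +1, and (2/271)^2 = +1. Now have (59/271).
Both 59 ≡ 3 and 271 ≡ 3 (mod 4), so reciprocity gives (59/271) = -(271/59). Reduce: 271 ≡ 35 (mod 59). Now have -(35/59).
Both 35 ≡ 3 and 59 ≡ 3 (mod 4), so reciprocity gives (35/59) = -(59/35). Reduce: 59 ≡ 24 (mod 35). Now have (24/35).
Factor out 2: 24 = 2^3·3. Since 35 ≡ 3 (mod 8), (2/35) = -1, and (2/35)^3 = -1. Now have -(3/35).
Both 3 ≡ 3 and 35 ≡ 3 (mod 4), so reciprocity gives (3/35) = -(35/3). Reduce: 35 ≡ 2 (mod 3). Now have (2/3).
Factor out 2: 2 = 2. Since 3 ≡ 3 (mod 8), (2/3) = -1. Now have -(1/3).
(1/3) = 1. Collecting the sign factors: -1.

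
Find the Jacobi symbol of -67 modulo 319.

(-67/319)
  = -(67/319)    [319 ≡ 3 mod 4 ⇒ (-1/319) = -1]
  = (319/67)    [QR: both ≡ 3 mod 4, sign flips]
  = (51/67)    [319 ≡ 51 mod 67]
  = -(67/51)    [QR: both ≡ 3 mod 4, sign flips]
  = -(16/51)    [67 ≡ 16 mod 51]
  = -(1/51)    [51 ≡ 3 mod 8 ⇒ (2/51)^4 = +1]
  = -1    [(1/51) = 1]

-1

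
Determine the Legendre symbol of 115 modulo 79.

1

(115/79)
  = (36/79)    [115 ≡ 36 mod 79]
  = (9/79)    [79 ≡ 7 mod 8 ⇒ (2/79)^2 = +1]
  = (79/9)    [QR: 9 ≡ 1 mod 4, sign kept]
  = (7/9)    [79 ≡ 7 mod 9]
  = (9/7)    [QR: 9 ≡ 1 mod 4, sign kept]
  = (2/7)    [9 ≡ 2 mod 7]
  = (1/7)    [7 ≡ 7 mod 8 ⇒ (2/7) = +1]
  = 1    [(1/7) = 1]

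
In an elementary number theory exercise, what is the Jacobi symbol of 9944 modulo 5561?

1

(9944/5561)
  = (4383/5561)    [9944 ≡ 4383 mod 5561]
  = (5561/4383)    [QR: 5561 ≡ 1 mod 4, sign kept]
  = (1178/4383)    [5561 ≡ 1178 mod 4383]
  = (589/4383)    [4383 ≡ 7 mod 8 ⇒ (2/4383) = +1]
  = (4383/589)    [QR: 589 ≡ 1 mod 4, sign kept]
  = (260/589)    [4383 ≡ 260 mod 589]
  = (65/589)    [589 ≡ 5 mod 8 ⇒ (2/589)^2 = +1]
  = (589/65)    [QR: 65 ≡ 1 mod 4, sign kept]
  = (4/65)    [589 ≡ 4 mod 65]
  = (1/65)    [65 ≡ 1 mod 8 ⇒ (2/65)^2 = +1]
  = 1    [(1/65) = 1]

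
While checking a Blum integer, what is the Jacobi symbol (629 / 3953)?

629 ≡ 1 (mod 4), so quadratic reciprocity gives (629 / 3953) = (3953 / 629). Reduce: 3953 ≡ 179 (mod 629). Now have (179 / 629).
629 ≡ 1 (mod 4), so quadratic reciprocity gives (179 / 629) = (629 / 179). Reduce: 629 ≡ 92 (mod 179). Now have (92 / 179).
Factor out 2: 92 = 2^2·23. Since 179 ≡ 3 (mod 8), (2 / 179) = -1, and (2 / 179)^2 = +1. Now have (23 / 179).
Both 23 ≡ 3 and 179 ≡ 3 (mod 4), so reciprocity gives (23 / 179) = -(179 / 23). Reduce: 179 ≡ 18 (mod 23). Now have -(18 / 23).
Factor out 2: 18 = 2·9. Since 23 ≡ 7 (mod 8), (2 / 23) = +1. Now have -(9 / 23).
9 ≡ 1 (mod 4), so quadratic reciprocity gives (9 / 23) = (23 / 9). Reduce: 23 ≡ 5 (mod 9). Now have -(5 / 9).
5 ≡ 1 (mod 4), so quadratic reciprocity gives (5 / 9) = (9 / 5). Reduce: 9 ≡ 4 (mod 5). Now have -(4 / 5).
Factor out 2: 4 = 2^2. Since 5 ≡ 5 (mod 8), (2 / 5) = -1, and (2 / 5)^2 = +1. Now have -(1 / 5).
(1 / 5) = 1. Collecting the sign factors: -1.

-1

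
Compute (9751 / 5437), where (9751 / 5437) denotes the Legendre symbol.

(9751 / 5437)
  = (4314 / 5437)    [9751 ≡ 4314 mod 5437]
  = -(2157 / 5437)    [5437 ≡ 5 mod 8 ⇒ (2 / 5437) = -1]
  = -(5437 / 2157)    [QR: 2157 ≡ 1 mod 4, sign kept]
  = -(1123 / 2157)    [5437 ≡ 1123 mod 2157]
  = -(2157 / 1123)    [QR: 2157 ≡ 1 mod 4, sign kept]
  = -(1034 / 1123)    [2157 ≡ 1034 mod 1123]
  = (517 / 1123)    [1123 ≡ 3 mod 8 ⇒ (2 / 1123) = -1]
  = (1123 / 517)    [QR: 517 ≡ 1 mod 4, sign kept]
  = (89 / 517)    [1123 ≡ 89 mod 517]
  = (517 / 89)    [QR: 89 ≡ 1 mod 4, sign kept]
  = (72 / 89)    [517 ≡ 72 mod 89]
  = (9 / 89)    [89 ≡ 1 mod 8 ⇒ (2 / 89)^3 = +1]
  = (89 / 9)    [QR: 9 ≡ 1 mod 4, sign kept]
  = (8 / 9)    [89 ≡ 8 mod 9]
  = (1 / 9)    [9 ≡ 1 mod 8 ⇒ (2 / 9)^3 = +1]
  = 1    [(1 / 9) = 1]

1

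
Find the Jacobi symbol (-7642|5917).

Pull out -1: (-7642|5917) = (-1|5917)·(7642|5917). Since 5917 ≡ 1 (mod 4), (-1|5917) = +1. Now have (7642|5917).
Reduce the numerator: 7642 ≡ 1725 (mod 5917), so (7642|5917) = (1725|5917).
1725 ≡ 1 (mod 4), so quadratic reciprocity gives (1725|5917) = (5917|1725). Reduce: 5917 ≡ 742 (mod 1725). Now have (742|1725).
Factor out 2: 742 = 2·371. Since 1725 ≡ 5 (mod 8), (2|1725) = -1. Now have -(371|1725).
1725 ≡ 1 (mod 4), so quadratic reciprocity gives (371|1725) = (1725|371). Reduce: 1725 ≡ 241 (mod 371). Now have -(241|371).
241 ≡ 1 (mod 4), so quadratic reciprocity gives (241|371) = (371|241). Reduce: 371 ≡ 130 (mod 241). Now have -(130|241).
Factor out 2: 130 = 2·65. Since 241 ≡ 1 (mod 8), (2|241) = +1. Now have -(65|241).
65 ≡ 1 (mod 4), so quadratic reciprocity gives (65|241) = (241|65). Reduce: 241 ≡ 46 (mod 65). Now have -(46|65).
Factor out 2: 46 = 2·23. Since 65 ≡ 1 (mod 8), (2|65) = +1. Now have -(23|65).
65 ≡ 1 (mod 4), so quadratic reciprocity gives (23|65) = (65|23). Reduce: 65 ≡ 19 (mod 23). Now have -(19|23).
Both 19 ≡ 3 and 23 ≡ 3 (mod 4), so reciprocity gives (19|23) = -(23|19). Reduce: 23 ≡ 4 (mod 19). Now have (4|19).
Factor out 2: 4 = 2^2. Since 19 ≡ 3 (mod 8), (2|19) = -1, and (2|19)^2 = +1. Now have (1|19).
(1|19) = 1. Collecting the sign factors: 1.

1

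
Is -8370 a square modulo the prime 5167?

no

Reduce the numerator: -8370 ≡ 1964 (mod 5167), so (-8370/5167) = (1964/5167).
Factor out 2: 1964 = 2^2·491. Since 5167 ≡ 7 (mod 8), (2/5167) = +1, and (2/5167)^2 = +1. Now have (491/5167).
Both 491 ≡ 3 and 5167 ≡ 3 (mod 4), so reciprocity gives (491/5167) = -(5167/491). Reduce: 5167 ≡ 257 (mod 491). Now have -(257/491).
257 ≡ 1 (mod 4), so quadratic reciprocity gives (257/491) = (491/257). Reduce: 491 ≡ 234 (mod 257). Now have -(234/257).
Factor out 2: 234 = 2·117. Since 257 ≡ 1 (mod 8), (2/257) = +1. Now have -(117/257).
117 ≡ 1 (mod 4), so quadratic reciprocity gives (117/257) = (257/117). Reduce: 257 ≡ 23 (mod 117). Now have -(23/117).
117 ≡ 1 (mod 4), so quadratic reciprocity gives (23/117) = (117/23). Reduce: 117 ≡ 2 (mod 23). Now have -(2/23).
Factor out 2: 2 = 2. Since 23 ≡ 7 (mod 8), (2/23) = +1. Now have -(1/23).
(1/23) = 1. Collecting the sign factors: -1.
The Legendre symbol is -1, so x^2 ≡ -8370 (mod 5167) has no solution.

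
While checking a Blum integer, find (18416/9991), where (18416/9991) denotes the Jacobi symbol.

-1

(18416/9991)
  = (8425/9991)    [18416 ≡ 8425 mod 9991]
  = (9991/8425)    [QR: 8425 ≡ 1 mod 4, sign kept]
  = (1566/8425)    [9991 ≡ 1566 mod 8425]
  = (783/8425)    [8425 ≡ 1 mod 8 ⇒ (2/8425) = +1]
  = (8425/783)    [QR: 8425 ≡ 1 mod 4, sign kept]
  = (595/783)    [8425 ≡ 595 mod 783]
  = -(783/595)    [QR: both ≡ 3 mod 4, sign flips]
  = -(188/595)    [783 ≡ 188 mod 595]
  = -(47/595)    [595 ≡ 3 mod 8 ⇒ (2/595)^2 = +1]
  = (595/47)    [QR: both ≡ 3 mod 4, sign flips]
  = (31/47)    [595 ≡ 31 mod 47]
  = -(47/31)    [QR: both ≡ 3 mod 4, sign flips]
  = -(16/31)    [47 ≡ 16 mod 31]
  = -(1/31)    [31 ≡ 7 mod 8 ⇒ (2/31)^4 = +1]
  = -1    [(1/31) = 1]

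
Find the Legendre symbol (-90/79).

-1

(-90/79)
  = (68/79)    [-90 ≡ 68 mod 79]
  = (17/79)    [79 ≡ 7 mod 8 ⇒ (2/79)^2 = +1]
  = (79/17)    [QR: 17 ≡ 1 mod 4, sign kept]
  = (11/17)    [79 ≡ 11 mod 17]
  = (17/11)    [QR: 17 ≡ 1 mod 4, sign kept]
  = (6/11)    [17 ≡ 6 mod 11]
  = -(3/11)    [11 ≡ 3 mod 8 ⇒ (2/11) = -1]
  = (11/3)    [QR: both ≡ 3 mod 4, sign flips]
  = (2/3)    [11 ≡ 2 mod 3]
  = -(1/3)    [3 ≡ 3 mod 8 ⇒ (2/3) = -1]
  = -1    [(1/3) = 1]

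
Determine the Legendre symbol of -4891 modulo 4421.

-1

(-4891 / 4421)
  = (3951 / 4421)    [-4891 ≡ 3951 mod 4421]
  = (4421 / 3951)    [QR: 4421 ≡ 1 mod 4, sign kept]
  = (470 / 3951)    [4421 ≡ 470 mod 3951]
  = (235 / 3951)    [3951 ≡ 7 mod 8 ⇒ (2 / 3951) = +1]
  = -(3951 / 235)    [QR: both ≡ 3 mod 4, sign flips]
  = -(191 / 235)    [3951 ≡ 191 mod 235]
  = (235 / 191)    [QR: both ≡ 3 mod 4, sign flips]
  = (44 / 191)    [235 ≡ 44 mod 191]
  = (11 / 191)    [191 ≡ 7 mod 8 ⇒ (2 / 191)^2 = +1]
  = -(191 / 11)    [QR: both ≡ 3 mod 4, sign flips]
  = -(4 / 11)    [191 ≡ 4 mod 11]
  = -(1 / 11)    [11 ≡ 3 mod 8 ⇒ (2 / 11)^2 = +1]
  = -1    [(1 / 11) = 1]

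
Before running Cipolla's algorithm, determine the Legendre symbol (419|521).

(419|521)
  = (521|419)    [QR: 521 ≡ 1 mod 4, sign kept]
  = (102|419)    [521 ≡ 102 mod 419]
  = -(51|419)    [419 ≡ 3 mod 8 ⇒ (2|419) = -1]
  = (419|51)    [QR: both ≡ 3 mod 4, sign flips]
  = (11|51)    [419 ≡ 11 mod 51]
  = -(51|11)    [QR: both ≡ 3 mod 4, sign flips]
  = -(7|11)    [51 ≡ 7 mod 11]
  = (11|7)    [QR: both ≡ 3 mod 4, sign flips]
  = (4|7)    [11 ≡ 4 mod 7]
  = (1|7)    [7 ≡ 7 mod 8 ⇒ (2|7)^2 = +1]
  = 1    [(1|7) = 1]

1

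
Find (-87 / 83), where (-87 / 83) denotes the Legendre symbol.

-1

Reduce the numerator: -87 ≡ 79 (mod 83), so (-87 / 83) = (79 / 83).
Both 79 ≡ 3 and 83 ≡ 3 (mod 4), so reciprocity gives (79 / 83) = -(83 / 79). Reduce: 83 ≡ 4 (mod 79). Now have -(4 / 79).
Factor out 2: 4 = 2^2. Since 79 ≡ 7 (mod 8), (2 / 79) = +1, and (2 / 79)^2 = +1. Now have -(1 / 79).
(1 / 79) = 1. Collecting the sign factors: -1.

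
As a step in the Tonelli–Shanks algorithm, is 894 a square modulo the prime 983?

no

Factor out 2: 894 = 2·447. Since 983 ≡ 7 (mod 8), (2/983) = +1. Now have (447/983).
Both 447 ≡ 3 and 983 ≡ 3 (mod 4), so reciprocity gives (447/983) = -(983/447). Reduce: 983 ≡ 89 (mod 447). Now have -(89/447).
89 ≡ 1 (mod 4), so quadratic reciprocity gives (89/447) = (447/89). Reduce: 447 ≡ 2 (mod 89). Now have -(2/89).
Factor out 2: 2 = 2. Since 89 ≡ 1 (mod 8), (2/89) = +1. Now have -(1/89).
(1/89) = 1. Collecting the sign factors: -1.
(894/983) = -1, and 983 is prime, so 894 is not a quadratic residue mod 983.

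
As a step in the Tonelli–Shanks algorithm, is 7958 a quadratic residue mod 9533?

(7958/9533)
  = -(3979/9533)    [9533 ≡ 5 mod 8 ⇒ (2/9533) = -1]
  = -(9533/3979)    [QR: 9533 ≡ 1 mod 4, sign kept]
  = -(1575/3979)    [9533 ≡ 1575 mod 3979]
  = (3979/1575)    [QR: both ≡ 3 mod 4, sign flips]
  = (829/1575)    [3979 ≡ 829 mod 1575]
  = (1575/829)    [QR: 829 ≡ 1 mod 4, sign kept]
  = (746/829)    [1575 ≡ 746 mod 829]
  = -(373/829)    [829 ≡ 5 mod 8 ⇒ (2/829) = -1]
  = -(829/373)    [QR: 373 ≡ 1 mod 4, sign kept]
  = -(83/373)    [829 ≡ 83 mod 373]
  = -(373/83)    [QR: 373 ≡ 1 mod 4, sign kept]
  = -(41/83)    [373 ≡ 41 mod 83]
  = -(83/41)    [QR: 41 ≡ 1 mod 4, sign kept]
  = -(1/41)    [83 ≡ 1 mod 41]
  = -1    [(1/41) = 1]
The Legendre symbol is -1, so x^2 ≡ 7958 (mod 9533) has no solution.

no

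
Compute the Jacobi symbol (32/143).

Factor out 2: 32 = 2^5. Since 143 ≡ 7 (mod 8), (2/143) = +1, and (2/143)^5 = +1. Now have (1/143).
(1/143) = 1. Collecting the sign factors: 1.

1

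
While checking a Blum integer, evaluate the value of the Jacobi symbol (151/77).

Reduce the numerator: 151 ≡ 74 (mod 77), so (151/77) = (74/77).
Factor out 2: 74 = 2·37. Since 77 ≡ 5 (mod 8), (2/77) = -1. Now have -(37/77).
37 ≡ 1 (mod 4), so quadratic reciprocity gives (37/77) = (77/37). Reduce: 77 ≡ 3 (mod 37). Now have -(3/37).
37 ≡ 1 (mod 4), so quadratic reciprocity gives (3/37) = (37/3). Reduce: 37 ≡ 1 (mod 3). Now have -(1/3).
(1/3) = 1. Collecting the sign factors: -1.

-1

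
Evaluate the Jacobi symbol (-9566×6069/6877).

By multiplicativity, (-9566·6069/6877) = (-9566/6877)·(6069/6877).
First factor (-9566/6877):
Reduce the numerator: -9566 ≡ 4188 (mod 6877), so (-9566/6877) = (4188/6877).
Factor out 2: 4188 = 2^2·1047. Since 6877 ≡ 5 (mod 8), (2/6877) = -1, and (2/6877)^2 = +1. Now have (1047/6877).
6877 ≡ 1 (mod 4), so quadratic reciprocity gives (1047/6877) = (6877/1047). Reduce: 6877 ≡ 595 (mod 1047). Now have (595/1047).
Both 595 ≡ 3 and 1047 ≡ 3 (mod 4), so reciprocity gives (595/1047) = -(1047/595). Reduce: 1047 ≡ 452 (mod 595). Now have -(452/595).
Factor out 2: 452 = 2^2·113. Since 595 ≡ 3 (mod 8), (2/595) = -1, and (2/595)^2 = +1. Now have -(113/595).
113 ≡ 1 (mod 4), so quadratic reciprocity gives (113/595) = (595/113). Reduce: 595 ≡ 30 (mod 113). Now have -(30/113).
Factor out 2: 30 = 2·15. Since 113 ≡ 1 (mod 8), (2/113) = +1. Now have -(15/113).
113 ≡ 1 (mod 4), so quadratic reciprocity gives (15/113) = (113/15). Reduce: 113 ≡ 8 (mod 15). Now have -(8/15).
Factor out 2: 8 = 2^3. Since 15 ≡ 7 (mod 8), (2/15) = +1, and (2/15)^3 = +1. Now have -(1/15).
(1/15) = 1. Collecting the sign factors: -1.
Second factor (6069/6877):
6069 ≡ 1 (mod 4), so quadratic reciprocity gives (6069/6877) = (6877/6069). Reduce: 6877 ≡ 808 (mod 6069). Now have (808/6069).
Factor out 2: 808 = 2^3·101. Since 6069 ≡ 5 (mod 8), (2/6069) = -1, and (2/6069)^3 = -1. Now have -(101/6069).
101 ≡ 1 (mod 4), so quadratic reciprocity gives (101/6069) = (6069/101). Reduce: 6069 ≡ 9 (mod 101). Now have -(9/101).
9 ≡ 1 (mod 4), so quadratic reciprocity gives (9/101) = (101/9). Reduce: 101 ≡ 2 (mod 9). Now have -(2/9).
Factor out 2: 2 = 2. Since 9 ≡ 1 (mod 8), (2/9) = +1. Now have -(1/9).
(1/9) = 1. Collecting the sign factors: -1.
Product: (-1)·(-1) = 1.

1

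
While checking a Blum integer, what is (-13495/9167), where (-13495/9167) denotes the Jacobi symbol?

(-13495/9167)
  = (4839/9167)    [-13495 ≡ 4839 mod 9167]
  = -(9167/4839)    [QR: both ≡ 3 mod 4, sign flips]
  = -(4328/4839)    [9167 ≡ 4328 mod 4839]
  = -(541/4839)    [4839 ≡ 7 mod 8 ⇒ (2/4839)^3 = +1]
  = -(4839/541)    [QR: 541 ≡ 1 mod 4, sign kept]
  = -(511/541)    [4839 ≡ 511 mod 541]
  = -(541/511)    [QR: 541 ≡ 1 mod 4, sign kept]
  = -(30/511)    [541 ≡ 30 mod 511]
  = -(15/511)    [511 ≡ 7 mod 8 ⇒ (2/511) = +1]
  = (511/15)    [QR: both ≡ 3 mod 4, sign flips]
  = (1/15)    [511 ≡ 1 mod 15]
  = 1    [(1/15) = 1]

1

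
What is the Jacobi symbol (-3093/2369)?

1

Reduce the numerator: -3093 ≡ 1645 (mod 2369), so (-3093/2369) = (1645/2369).
1645 ≡ 1 (mod 4), so quadratic reciprocity gives (1645/2369) = (2369/1645). Reduce: 2369 ≡ 724 (mod 1645). Now have (724/1645).
Factor out 2: 724 = 2^2·181. Since 1645 ≡ 5 (mod 8), (2/1645) = -1, and (2/1645)^2 = +1. Now have (181/1645).
181 ≡ 1 (mod 4), so quadratic reciprocity gives (181/1645) = (1645/181). Reduce: 1645 ≡ 16 (mod 181). Now have (16/181).
Factor out 2: 16 = 2^4. Since 181 ≡ 5 (mod 8), (2/181) = -1, and (2/181)^4 = +1. Now have (1/181).
(1/181) = 1. Collecting the sign factors: 1.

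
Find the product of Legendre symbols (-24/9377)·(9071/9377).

By multiplicativity, (-24·9071/9377) = (-24/9377)·(9071/9377).
First factor (-24/9377):
Pull out -1: (-24/9377) = (-1/9377)·(24/9377). Since 9377 ≡ 1 (mod 4), (-1/9377) = +1. Now have (24/9377).
Factor out 2: 24 = 2^3·3. Since 9377 ≡ 1 (mod 8), (2/9377) = +1, and (2/9377)^3 = +1. Now have (3/9377).
9377 ≡ 1 (mod 4), so quadratic reciprocity gives (3/9377) = (9377/3). Reduce: 9377 ≡ 2 (mod 3). Now have (2/3).
Factor out 2: 2 = 2. Since 3 ≡ 3 (mod 8), (2/3) = -1. Now have -(1/3).
(1/3) = 1. Collecting the sign factors: -1.
Second factor (9071/9377):
9377 ≡ 1 (mod 4), so quadratic reciprocity gives (9071/9377) = (9377/9071). Reduce: 9377 ≡ 306 (mod 9071). Now have (306/9071).
Factor out 2: 306 = 2·153. Since 9071 ≡ 7 (mod 8), (2/9071) = +1. Now have (153/9071).
153 ≡ 1 (mod 4), so quadratic reciprocity gives (153/9071) = (9071/153). Reduce: 9071 ≡ 44 (mod 153). Now have (44/153).
Factor out 2: 44 = 2^2·11. Since 153 ≡ 1 (mod 8), (2/153) = +1, and (2/153)^2 = +1. Now have (11/153).
153 ≡ 1 (mod 4), so quadratic reciprocity gives (11/153) = (153/11). Reduce: 153 ≡ 10 (mod 11). Now have (10/11).
Factor out 2: 10 = 2·5. Since 11 ≡ 3 (mod 8), (2/11) = -1. Now have -(5/11).
5 ≡ 1 (mod 4), so quadratic reciprocity gives (5/11) = (11/5). Reduce: 11 ≡ 1 (mod 5). Now have -(1/5).
(1/5) = 1. Collecting the sign factors: -1.
Product: (-1)·(-1) = 1.

1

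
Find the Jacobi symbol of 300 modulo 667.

(300/667)
  = (75/667)    [667 ≡ 3 mod 8 ⇒ (2/667)^2 = +1]
  = -(667/75)    [QR: both ≡ 3 mod 4, sign flips]
  = -(67/75)    [667 ≡ 67 mod 75]
  = (75/67)    [QR: both ≡ 3 mod 4, sign flips]
  = (8/67)    [75 ≡ 8 mod 67]
  = -(1/67)    [67 ≡ 3 mod 8 ⇒ (2/67)^3 = -1]
  = -1    [(1/67) = 1]

-1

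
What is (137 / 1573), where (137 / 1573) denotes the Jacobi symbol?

(137 / 1573)
  = (1573 / 137)    [QR: 137 ≡ 1 mod 4, sign kept]
  = (66 / 137)    [1573 ≡ 66 mod 137]
  = (33 / 137)    [137 ≡ 1 mod 8 ⇒ (2 / 137) = +1]
  = (137 / 33)    [QR: 33 ≡ 1 mod 4, sign kept]
  = (5 / 33)    [137 ≡ 5 mod 33]
  = (33 / 5)    [QR: 5 ≡ 1 mod 4, sign kept]
  = (3 / 5)    [33 ≡ 3 mod 5]
  = (5 / 3)    [QR: 5 ≡ 1 mod 4, sign kept]
  = (2 / 3)    [5 ≡ 2 mod 3]
  = -(1 / 3)    [3 ≡ 3 mod 8 ⇒ (2 / 3) = -1]
  = -1    [(1 / 3) = 1]

-1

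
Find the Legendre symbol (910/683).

Reduce the numerator: 910 ≡ 227 (mod 683), so (910/683) = (227/683).
Both 227 ≡ 3 and 683 ≡ 3 (mod 4), so reciprocity gives (227/683) = -(683/227). Reduce: 683 ≡ 2 (mod 227). Now have -(2/227).
Factor out 2: 2 = 2. Since 227 ≡ 3 (mod 8), (2/227) = -1. Now have (1/227).
(1/227) = 1. Collecting the sign factors: 1.

1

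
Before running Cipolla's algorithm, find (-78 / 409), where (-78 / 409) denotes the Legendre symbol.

-1

(-78 / 409)
  = (331 / 409)    [-78 ≡ 331 mod 409]
  = (409 / 331)    [QR: 409 ≡ 1 mod 4, sign kept]
  = (78 / 331)    [409 ≡ 78 mod 331]
  = -(39 / 331)    [331 ≡ 3 mod 8 ⇒ (2 / 331) = -1]
  = (331 / 39)    [QR: both ≡ 3 mod 4, sign flips]
  = (19 / 39)    [331 ≡ 19 mod 39]
  = -(39 / 19)    [QR: both ≡ 3 mod 4, sign flips]
  = -(1 / 19)    [39 ≡ 1 mod 19]
  = -1    [(1 / 19) = 1]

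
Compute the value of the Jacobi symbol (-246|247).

(-246|247)
  = (1|247)    [-246 ≡ 1 mod 247]
  = 1    [(1|247) = 1]

1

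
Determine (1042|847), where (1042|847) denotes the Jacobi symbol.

Reduce the numerator: 1042 ≡ 195 (mod 847), so (1042|847) = (195|847).
Both 195 ≡ 3 and 847 ≡ 3 (mod 4), so reciprocity gives (195|847) = -(847|195). Reduce: 847 ≡ 67 (mod 195). Now have -(67|195).
Both 67 ≡ 3 and 195 ≡ 3 (mod 4), so reciprocity gives (67|195) = -(195|67). Reduce: 195 ≡ 61 (mod 67). Now have (61|67).
61 ≡ 1 (mod 4), so quadratic reciprocity gives (61|67) = (67|61). Reduce: 67 ≡ 6 (mod 61). Now have (6|61).
Factor out 2: 6 = 2·3. Since 61 ≡ 5 (mod 8), (2|61) = -1. Now have -(3|61).
61 ≡ 1 (mod 4), so quadratic reciprocity gives (3|61) = (61|3). Reduce: 61 ≡ 1 (mod 3). Now have -(1|3).
(1|3) = 1. Collecting the sign factors: -1.

-1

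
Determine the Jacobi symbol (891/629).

(891/629)
  = (262/629)    [891 ≡ 262 mod 629]
  = -(131/629)    [629 ≡ 5 mod 8 ⇒ (2/629) = -1]
  = -(629/131)    [QR: 629 ≡ 1 mod 4, sign kept]
  = -(105/131)    [629 ≡ 105 mod 131]
  = -(131/105)    [QR: 105 ≡ 1 mod 4, sign kept]
  = -(26/105)    [131 ≡ 26 mod 105]
  = -(13/105)    [105 ≡ 1 mod 8 ⇒ (2/105) = +1]
  = -(105/13)    [QR: 13 ≡ 1 mod 4, sign kept]
  = -(1/13)    [105 ≡ 1 mod 13]
  = -1    [(1/13) = 1]

-1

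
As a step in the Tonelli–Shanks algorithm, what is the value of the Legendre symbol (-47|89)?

(-47|89)
  = (42|89)    [-47 ≡ 42 mod 89]
  = (21|89)    [89 ≡ 1 mod 8 ⇒ (2|89) = +1]
  = (89|21)    [QR: 21 ≡ 1 mod 4, sign kept]
  = (5|21)    [89 ≡ 5 mod 21]
  = (21|5)    [QR: 5 ≡ 1 mod 4, sign kept]
  = (1|5)    [21 ≡ 1 mod 5]
  = 1    [(1|5) = 1]

1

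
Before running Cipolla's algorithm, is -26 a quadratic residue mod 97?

no

(-26/97)
  = (71/97)    [-26 ≡ 71 mod 97]
  = (97/71)    [QR: 97 ≡ 1 mod 4, sign kept]
  = (26/71)    [97 ≡ 26 mod 71]
  = (13/71)    [71 ≡ 7 mod 8 ⇒ (2/71) = +1]
  = (71/13)    [QR: 13 ≡ 1 mod 4, sign kept]
  = (6/13)    [71 ≡ 6 mod 13]
  = -(3/13)    [13 ≡ 5 mod 8 ⇒ (2/13) = -1]
  = -(13/3)    [QR: 13 ≡ 1 mod 4, sign kept]
  = -(1/3)    [13 ≡ 1 mod 3]
  = -1    [(1/3) = 1]
The Legendre symbol is -1, so x^2 ≡ -26 (mod 97) has no solution.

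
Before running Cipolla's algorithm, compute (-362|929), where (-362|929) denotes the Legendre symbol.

Reduce the numerator: -362 ≡ 567 (mod 929), so (-362|929) = (567|929).
929 ≡ 1 (mod 4), so quadratic reciprocity gives (567|929) = (929|567). Reduce: 929 ≡ 362 (mod 567). Now have (362|567).
Factor out 2: 362 = 2·181. Since 567 ≡ 7 (mod 8), (2|567) = +1. Now have (181|567).
181 ≡ 1 (mod 4), so quadratic reciprocity gives (181|567) = (567|181). Reduce: 567 ≡ 24 (mod 181). Now have (24|181).
Factor out 2: 24 = 2^3·3. Since 181 ≡ 5 (mod 8), (2|181) = -1, and (2|181)^3 = -1. Now have -(3|181).
181 ≡ 1 (mod 4), so quadratic reciprocity gives (3|181) = (181|3). Reduce: 181 ≡ 1 (mod 3). Now have -(1|3).
(1|3) = 1. Collecting the sign factors: -1.

-1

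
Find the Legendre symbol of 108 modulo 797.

-1

Factor out 2: 108 = 2^2·27. Since 797 ≡ 5 (mod 8), (2 / 797) = -1, and (2 / 797)^2 = +1. Now have (27 / 797).
797 ≡ 1 (mod 4), so quadratic reciprocity gives (27 / 797) = (797 / 27). Reduce: 797 ≡ 14 (mod 27). Now have (14 / 27).
Factor out 2: 14 = 2·7. Since 27 ≡ 3 (mod 8), (2 / 27) = -1. Now have -(7 / 27).
Both 7 ≡ 3 and 27 ≡ 3 (mod 4), so reciprocity gives (7 / 27) = -(27 / 7). Reduce: 27 ≡ 6 (mod 7). Now have (6 / 7).
Factor out 2: 6 = 2·3. Since 7 ≡ 7 (mod 8), (2 / 7) = +1. Now have (3 / 7).
Both 3 ≡ 3 and 7 ≡ 3 (mod 4), so reciprocity gives (3 / 7) = -(7 / 3). Reduce: 7 ≡ 1 (mod 3). Now have -(1 / 3).
(1 / 3) = 1. Collecting the sign factors: -1.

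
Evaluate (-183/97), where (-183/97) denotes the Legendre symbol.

(-183/97)
  = (11/97)    [-183 ≡ 11 mod 97]
  = (97/11)    [QR: 97 ≡ 1 mod 4, sign kept]
  = (9/11)    [97 ≡ 9 mod 11]
  = (11/9)    [QR: 9 ≡ 1 mod 4, sign kept]
  = (2/9)    [11 ≡ 2 mod 9]
  = (1/9)    [9 ≡ 1 mod 8 ⇒ (2/9) = +1]
  = 1    [(1/9) = 1]

1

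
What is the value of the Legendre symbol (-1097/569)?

1

(-1097/569)
  = (41/569)    [-1097 ≡ 41 mod 569]
  = (569/41)    [QR: 41 ≡ 1 mod 4, sign kept]
  = (36/41)    [569 ≡ 36 mod 41]
  = (9/41)    [41 ≡ 1 mod 8 ⇒ (2/41)^2 = +1]
  = (41/9)    [QR: 9 ≡ 1 mod 4, sign kept]
  = (5/9)    [41 ≡ 5 mod 9]
  = (9/5)    [QR: 5 ≡ 1 mod 4, sign kept]
  = (4/5)    [9 ≡ 4 mod 5]
  = (1/5)    [5 ≡ 5 mod 8 ⇒ (2/5)^2 = +1]
  = 1    [(1/5) = 1]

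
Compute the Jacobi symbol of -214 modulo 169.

1

(-214/169)
  = (214/169)    [169 ≡ 1 mod 4 ⇒ (-1/169) = +1]
  = (45/169)    [214 ≡ 45 mod 169]
  = (169/45)    [QR: 45 ≡ 1 mod 4, sign kept]
  = (34/45)    [169 ≡ 34 mod 45]
  = -(17/45)    [45 ≡ 5 mod 8 ⇒ (2/45) = -1]
  = -(45/17)    [QR: 17 ≡ 1 mod 4, sign kept]
  = -(11/17)    [45 ≡ 11 mod 17]
  = -(17/11)    [QR: 17 ≡ 1 mod 4, sign kept]
  = -(6/11)    [17 ≡ 6 mod 11]
  = (3/11)    [11 ≡ 3 mod 8 ⇒ (2/11) = -1]
  = -(11/3)    [QR: both ≡ 3 mod 4, sign flips]
  = -(2/3)    [11 ≡ 2 mod 3]
  = (1/3)    [3 ≡ 3 mod 8 ⇒ (2/3) = -1]
  = 1    [(1/3) = 1]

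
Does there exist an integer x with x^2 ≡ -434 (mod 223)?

no

Reduce the numerator: -434 ≡ 12 (mod 223), so (-434/223) = (12/223).
Factor out 2: 12 = 2^2·3. Since 223 ≡ 7 (mod 8), (2/223) = +1, and (2/223)^2 = +1. Now have (3/223).
Both 3 ≡ 3 and 223 ≡ 3 (mod 4), so reciprocity gives (3/223) = -(223/3). Reduce: 223 ≡ 1 (mod 3). Now have -(1/3).
(1/3) = 1. Collecting the sign factors: -1.
(-434/223) = -1, and 223 is prime, so -434 is not a quadratic residue mod 223.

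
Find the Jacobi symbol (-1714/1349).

Pull out -1: (-1714/1349) = (-1/1349)·(1714/1349). Since 1349 ≡ 1 (mod 4), (-1/1349) = +1. Now have (1714/1349).
Reduce the numerator: 1714 ≡ 365 (mod 1349), so (1714/1349) = (365/1349).
365 ≡ 1 (mod 4), so quadratic reciprocity gives (365/1349) = (1349/365). Reduce: 1349 ≡ 254 (mod 365). Now have (254/365).
Factor out 2: 254 = 2·127. Since 365 ≡ 5 (mod 8), (2/365) = -1. Now have -(127/365).
365 ≡ 1 (mod 4), so quadratic reciprocity gives (127/365) = (365/127). Reduce: 365 ≡ 111 (mod 127). Now have -(111/127).
Both 111 ≡ 3 and 127 ≡ 3 (mod 4), so reciprocity gives (111/127) = -(127/111). Reduce: 127 ≡ 16 (mod 111). Now have (16/111).
Factor out 2: 16 = 2^4. Since 111 ≡ 7 (mod 8), (2/111) = +1, and (2/111)^4 = +1. Now have (1/111).
(1/111) = 1. Collecting the sign factors: 1.

1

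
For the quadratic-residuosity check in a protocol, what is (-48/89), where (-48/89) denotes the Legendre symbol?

-1

(-48/89)
  = (41/89)    [-48 ≡ 41 mod 89]
  = (89/41)    [QR: 41 ≡ 1 mod 4, sign kept]
  = (7/41)    [89 ≡ 7 mod 41]
  = (41/7)    [QR: 41 ≡ 1 mod 4, sign kept]
  = (6/7)    [41 ≡ 6 mod 7]
  = (3/7)    [7 ≡ 7 mod 8 ⇒ (2/7) = +1]
  = -(7/3)    [QR: both ≡ 3 mod 4, sign flips]
  = -(1/3)    [7 ≡ 1 mod 3]
  = -1    [(1/3) = 1]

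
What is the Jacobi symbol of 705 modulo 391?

Reduce the numerator: 705 ≡ 314 (mod 391), so (705|391) = (314|391).
Factor out 2: 314 = 2·157. Since 391 ≡ 7 (mod 8), (2|391) = +1. Now have (157|391).
157 ≡ 1 (mod 4), so quadratic reciprocity gives (157|391) = (391|157). Reduce: 391 ≡ 77 (mod 157). Now have (77|157).
77 ≡ 1 (mod 4), so quadratic reciprocity gives (77|157) = (157|77). Reduce: 157 ≡ 3 (mod 77). Now have (3|77).
77 ≡ 1 (mod 4), so quadratic reciprocity gives (3|77) = (77|3). Reduce: 77 ≡ 2 (mod 3). Now have (2|3).
Factor out 2: 2 = 2. Since 3 ≡ 3 (mod 8), (2|3) = -1. Now have -(1|3).
(1|3) = 1. Collecting the sign factors: -1.

-1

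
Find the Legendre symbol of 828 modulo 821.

(828/821)
  = (7/821)    [828 ≡ 7 mod 821]
  = (821/7)    [QR: 821 ≡ 1 mod 4, sign kept]
  = (2/7)    [821 ≡ 2 mod 7]
  = (1/7)    [7 ≡ 7 mod 8 ⇒ (2/7) = +1]
  = 1    [(1/7) = 1]

1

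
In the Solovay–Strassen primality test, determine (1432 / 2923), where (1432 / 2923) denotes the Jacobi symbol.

1

Factor out 2: 1432 = 2^3·179. Since 2923 ≡ 3 (mod 8), (2 / 2923) = -1, and (2 / 2923)^3 = -1. Now have -(179 / 2923).
Both 179 ≡ 3 and 2923 ≡ 3 (mod 4), so reciprocity gives (179 / 2923) = -(2923 / 179). Reduce: 2923 ≡ 59 (mod 179). Now have (59 / 179).
Both 59 ≡ 3 and 179 ≡ 3 (mod 4), so reciprocity gives (59 / 179) = -(179 / 59). Reduce: 179 ≡ 2 (mod 59). Now have -(2 / 59).
Factor out 2: 2 = 2. Since 59 ≡ 3 (mod 8), (2 / 59) = -1. Now have (1 / 59).
(1 / 59) = 1. Collecting the sign factors: 1.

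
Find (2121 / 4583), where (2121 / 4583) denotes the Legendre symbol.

(2121 / 4583)
  = (4583 / 2121)    [QR: 2121 ≡ 1 mod 4, sign kept]
  = (341 / 2121)    [4583 ≡ 341 mod 2121]
  = (2121 / 341)    [QR: 341 ≡ 1 mod 4, sign kept]
  = (75 / 341)    [2121 ≡ 75 mod 341]
  = (341 / 75)    [QR: 341 ≡ 1 mod 4, sign kept]
  = (41 / 75)    [341 ≡ 41 mod 75]
  = (75 / 41)    [QR: 41 ≡ 1 mod 4, sign kept]
  = (34 / 41)    [75 ≡ 34 mod 41]
  = (17 / 41)    [41 ≡ 1 mod 8 ⇒ (2 / 41) = +1]
  = (41 / 17)    [QR: 17 ≡ 1 mod 4, sign kept]
  = (7 / 17)    [41 ≡ 7 mod 17]
  = (17 / 7)    [QR: 17 ≡ 1 mod 4, sign kept]
  = (3 / 7)    [17 ≡ 3 mod 7]
  = -(7 / 3)    [QR: both ≡ 3 mod 4, sign flips]
  = -(1 / 3)    [7 ≡ 1 mod 3]
  = -1    [(1 / 3) = 1]

-1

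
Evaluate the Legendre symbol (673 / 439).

(673 / 439)
  = (234 / 439)    [673 ≡ 234 mod 439]
  = (117 / 439)    [439 ≡ 7 mod 8 ⇒ (2 / 439) = +1]
  = (439 / 117)    [QR: 117 ≡ 1 mod 4, sign kept]
  = (88 / 117)    [439 ≡ 88 mod 117]
  = -(11 / 117)    [117 ≡ 5 mod 8 ⇒ (2 / 117)^3 = -1]
  = -(117 / 11)    [QR: 117 ≡ 1 mod 4, sign kept]
  = -(7 / 11)    [117 ≡ 7 mod 11]
  = (11 / 7)    [QR: both ≡ 3 mod 4, sign flips]
  = (4 / 7)    [11 ≡ 4 mod 7]
  = (1 / 7)    [7 ≡ 7 mod 8 ⇒ (2 / 7)^2 = +1]
  = 1    [(1 / 7) = 1]

1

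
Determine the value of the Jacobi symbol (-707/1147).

Reduce the numerator: -707 ≡ 440 (mod 1147), so (-707/1147) = (440/1147).
Factor out 2: 440 = 2^3·55. Since 1147 ≡ 3 (mod 8), (2/1147) = -1, and (2/1147)^3 = -1. Now have -(55/1147).
Both 55 ≡ 3 and 1147 ≡ 3 (mod 4), so reciprocity gives (55/1147) = -(1147/55). Reduce: 1147 ≡ 47 (mod 55). Now have (47/55).
Both 47 ≡ 3 and 55 ≡ 3 (mod 4), so reciprocity gives (47/55) = -(55/47). Reduce: 55 ≡ 8 (mod 47). Now have -(8/47).
Factor out 2: 8 = 2^3. Since 47 ≡ 7 (mod 8), (2/47) = +1, and (2/47)^3 = +1. Now have -(1/47).
(1/47) = 1. Collecting the sign factors: -1.

-1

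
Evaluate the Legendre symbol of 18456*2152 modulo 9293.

-1

By multiplicativity, (18456·2152/9293) = (18456/9293)·(2152/9293).
First factor (18456/9293):
(18456/9293)
  = (9163/9293)    [18456 ≡ 9163 mod 9293]
  = (9293/9163)    [QR: 9293 ≡ 1 mod 4, sign kept]
  = (130/9163)    [9293 ≡ 130 mod 9163]
  = -(65/9163)    [9163 ≡ 3 mod 8 ⇒ (2/9163) = -1]
  = -(9163/65)    [QR: 65 ≡ 1 mod 4, sign kept]
  = -(63/65)    [9163 ≡ 63 mod 65]
  = -(65/63)    [QR: 65 ≡ 1 mod 4, sign kept]
  = -(2/63)    [65 ≡ 2 mod 63]
  = -(1/63)    [63 ≡ 7 mod 8 ⇒ (2/63) = +1]
  = -1    [(1/63) = 1]
Second factor (2152/9293):
(2152/9293)
  = -(269/9293)    [9293 ≡ 5 mod 8 ⇒ (2/9293)^3 = -1]
  = -(9293/269)    [QR: 269 ≡ 1 mod 4, sign kept]
  = -(147/269)    [9293 ≡ 147 mod 269]
  = -(269/147)    [QR: 269 ≡ 1 mod 4, sign kept]
  = -(122/147)    [269 ≡ 122 mod 147]
  = (61/147)    [147 ≡ 3 mod 8 ⇒ (2/147) = -1]
  = (147/61)    [QR: 61 ≡ 1 mod 4, sign kept]
  = (25/61)    [147 ≡ 25 mod 61]
  = (61/25)    [QR: 25 ≡ 1 mod 4, sign kept]
  = (11/25)    [61 ≡ 11 mod 25]
  = (25/11)    [QR: 25 ≡ 1 mod 4, sign kept]
  = (3/11)    [25 ≡ 3 mod 11]
  = -(11/3)    [QR: both ≡ 3 mod 4, sign flips]
  = -(2/3)    [11 ≡ 2 mod 3]
  = (1/3)    [3 ≡ 3 mod 8 ⇒ (2/3) = -1]
  = 1    [(1/3) = 1]
Product: (-1)·(1) = -1.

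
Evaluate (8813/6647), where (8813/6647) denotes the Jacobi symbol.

1

(8813/6647)
  = (2166/6647)    [8813 ≡ 2166 mod 6647]
  = (1083/6647)    [6647 ≡ 7 mod 8 ⇒ (2/6647) = +1]
  = -(6647/1083)    [QR: both ≡ 3 mod 4, sign flips]
  = -(149/1083)    [6647 ≡ 149 mod 1083]
  = -(1083/149)    [QR: 149 ≡ 1 mod 4, sign kept]
  = -(40/149)    [1083 ≡ 40 mod 149]
  = (5/149)    [149 ≡ 5 mod 8 ⇒ (2/149)^3 = -1]
  = (149/5)    [QR: 5 ≡ 1 mod 4, sign kept]
  = (4/5)    [149 ≡ 4 mod 5]
  = (1/5)    [5 ≡ 5 mod 8 ⇒ (2/5)^2 = +1]
  = 1    [(1/5) = 1]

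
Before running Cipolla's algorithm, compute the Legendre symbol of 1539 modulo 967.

-1

Reduce the numerator: 1539 ≡ 572 (mod 967), so (1539/967) = (572/967).
Factor out 2: 572 = 2^2·143. Since 967 ≡ 7 (mod 8), (2/967) = +1, and (2/967)^2 = +1. Now have (143/967).
Both 143 ≡ 3 and 967 ≡ 3 (mod 4), so reciprocity gives (143/967) = -(967/143). Reduce: 967 ≡ 109 (mod 143). Now have -(109/143).
109 ≡ 1 (mod 4), so quadratic reciprocity gives (109/143) = (143/109). Reduce: 143 ≡ 34 (mod 109). Now have -(34/109).
Factor out 2: 34 = 2·17. Since 109 ≡ 5 (mod 8), (2/109) = -1. Now have (17/109).
17 ≡ 1 (mod 4), so quadratic reciprocity gives (17/109) = (109/17). Reduce: 109 ≡ 7 (mod 17). Now have (7/17).
17 ≡ 1 (mod 4), so quadratic reciprocity gives (7/17) = (17/7). Reduce: 17 ≡ 3 (mod 7). Now have (3/7).
Both 3 ≡ 3 and 7 ≡ 3 (mod 4), so reciprocity gives (3/7) = -(7/3). Reduce: 7 ≡ 1 (mod 3). Now have -(1/3).
(1/3) = 1. Collecting the sign factors: -1.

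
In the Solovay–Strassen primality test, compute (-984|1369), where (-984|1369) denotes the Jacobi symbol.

1

Pull out -1: (-984|1369) = (-1|1369)·(984|1369). Since 1369 ≡ 1 (mod 4), (-1|1369) = +1. Now have (984|1369).
Factor out 2: 984 = 2^3·123. Since 1369 ≡ 1 (mod 8), (2|1369) = +1, and (2|1369)^3 = +1. Now have (123|1369).
1369 ≡ 1 (mod 4), so quadratic reciprocity gives (123|1369) = (1369|123). Reduce: 1369 ≡ 16 (mod 123). Now have (16|123).
Factor out 2: 16 = 2^4. Since 123 ≡ 3 (mod 8), (2|123) = -1, and (2|123)^4 = +1. Now have (1|123).
(1|123) = 1. Collecting the sign factors: 1.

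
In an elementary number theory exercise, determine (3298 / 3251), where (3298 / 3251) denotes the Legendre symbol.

-1

(3298 / 3251)
  = (47 / 3251)    [3298 ≡ 47 mod 3251]
  = -(3251 / 47)    [QR: both ≡ 3 mod 4, sign flips]
  = -(8 / 47)    [3251 ≡ 8 mod 47]
  = -(1 / 47)    [47 ≡ 7 mod 8 ⇒ (2 / 47)^3 = +1]
  = -1    [(1 / 47) = 1]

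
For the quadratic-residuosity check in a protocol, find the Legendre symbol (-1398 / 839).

1

(-1398 / 839)
  = (280 / 839)    [-1398 ≡ 280 mod 839]
  = (35 / 839)    [839 ≡ 7 mod 8 ⇒ (2 / 839)^3 = +1]
  = -(839 / 35)    [QR: both ≡ 3 mod 4, sign flips]
  = -(34 / 35)    [839 ≡ 34 mod 35]
  = (17 / 35)    [35 ≡ 3 mod 8 ⇒ (2 / 35) = -1]
  = (35 / 17)    [QR: 17 ≡ 1 mod 4, sign kept]
  = (1 / 17)    [35 ≡ 1 mod 17]
  = 1    [(1 / 17) = 1]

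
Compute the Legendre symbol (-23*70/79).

By multiplicativity, (-23·70/79) = (-23/79)·(70/79).
First factor (-23/79):
(-23/79)
  = (56/79)    [-23 ≡ 56 mod 79]
  = (7/79)    [79 ≡ 7 mod 8 ⇒ (2/79)^3 = +1]
  = -(79/7)    [QR: both ≡ 3 mod 4, sign flips]
  = -(2/7)    [79 ≡ 2 mod 7]
  = -(1/7)    [7 ≡ 7 mod 8 ⇒ (2/7) = +1]
  = -1    [(1/7) = 1]
Second factor (70/79):
(70/79)
  = (35/79)    [79 ≡ 7 mod 8 ⇒ (2/79) = +1]
  = -(79/35)    [QR: both ≡ 3 mod 4, sign flips]
  = -(9/35)    [79 ≡ 9 mod 35]
  = -(35/9)    [QR: 9 ≡ 1 mod 4, sign kept]
  = -(8/9)    [35 ≡ 8 mod 9]
  = -(1/9)    [9 ≡ 1 mod 8 ⇒ (2/9)^3 = +1]
  = -1    [(1/9) = 1]
Product: (-1)·(-1) = 1.

1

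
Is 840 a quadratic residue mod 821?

yes

Reduce the numerator: 840 ≡ 19 (mod 821), so (840/821) = (19/821).
821 ≡ 1 (mod 4), so quadratic reciprocity gives (19/821) = (821/19). Reduce: 821 ≡ 4 (mod 19). Now have (4/19).
Factor out 2: 4 = 2^2. Since 19 ≡ 3 (mod 8), (2/19) = -1, and (2/19)^2 = +1. Now have (1/19).
(1/19) = 1. Collecting the sign factors: 1.
The Legendre symbol is 1, so x^2 ≡ 840 (mod 821) has solution.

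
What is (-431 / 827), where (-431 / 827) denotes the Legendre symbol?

(-431 / 827)
  = -(431 / 827)    [827 ≡ 3 mod 4 ⇒ (-1 / 827) = -1]
  = (827 / 431)    [QR: both ≡ 3 mod 4, sign flips]
  = (396 / 431)    [827 ≡ 396 mod 431]
  = (99 / 431)    [431 ≡ 7 mod 8 ⇒ (2 / 431)^2 = +1]
  = -(431 / 99)    [QR: both ≡ 3 mod 4, sign flips]
  = -(35 / 99)    [431 ≡ 35 mod 99]
  = (99 / 35)    [QR: both ≡ 3 mod 4, sign flips]
  = (29 / 35)    [99 ≡ 29 mod 35]
  = (35 / 29)    [QR: 29 ≡ 1 mod 4, sign kept]
  = (6 / 29)    [35 ≡ 6 mod 29]
  = -(3 / 29)    [29 ≡ 5 mod 8 ⇒ (2 / 29) = -1]
  = -(29 / 3)    [QR: 29 ≡ 1 mod 4, sign kept]
  = -(2 / 3)    [29 ≡ 2 mod 3]
  = (1 / 3)    [3 ≡ 3 mod 8 ⇒ (2 / 3) = -1]
  = 1    [(1 / 3) = 1]

1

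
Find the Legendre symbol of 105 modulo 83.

(105|83)
  = (22|83)    [105 ≡ 22 mod 83]
  = -(11|83)    [83 ≡ 3 mod 8 ⇒ (2|83) = -1]
  = (83|11)    [QR: both ≡ 3 mod 4, sign flips]
  = (6|11)    [83 ≡ 6 mod 11]
  = -(3|11)    [11 ≡ 3 mod 8 ⇒ (2|11) = -1]
  = (11|3)    [QR: both ≡ 3 mod 4, sign flips]
  = (2|3)    [11 ≡ 2 mod 3]
  = -(1|3)    [3 ≡ 3 mod 8 ⇒ (2|3) = -1]
  = -1    [(1|3) = 1]

-1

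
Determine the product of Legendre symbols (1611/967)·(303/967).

-1

By multiplicativity, (1611·303/967) = (1611/967)·(303/967).
First factor (1611/967):
Reduce the numerator: 1611 ≡ 644 (mod 967), so (1611/967) = (644/967).
Factor out 2: 644 = 2^2·161. Since 967 ≡ 7 (mod 8), (2/967) = +1, and (2/967)^2 = +1. Now have (161/967).
161 ≡ 1 (mod 4), so quadratic reciprocity gives (161/967) = (967/161). Reduce: 967 ≡ 1 (mod 161). Now have (1/161).
(1/161) = 1. Collecting the sign factors: 1.
Second factor (303/967):
Both 303 ≡ 3 and 967 ≡ 3 (mod 4), so reciprocity gives (303/967) = -(967/303). Reduce: 967 ≡ 58 (mod 303). Now have -(58/303).
Factor out 2: 58 = 2·29. Since 303 ≡ 7 (mod 8), (2/303) = +1. Now have -(29/303).
29 ≡ 1 (mod 4), so quadratic reciprocity gives (29/303) = (303/29). Reduce: 303 ≡ 13 (mod 29). Now have -(13/29).
13 ≡ 1 (mod 4), so quadratic reciprocity gives (13/29) = (29/13). Reduce: 29 ≡ 3 (mod 13). Now have -(3/13).
13 ≡ 1 (mod 4), so quadratic reciprocity gives (3/13) = (13/3). Reduce: 13 ≡ 1 (mod 3). Now have -(1/3).
(1/3) = 1. Collecting the sign factors: -1.
Product: (1)·(-1) = -1.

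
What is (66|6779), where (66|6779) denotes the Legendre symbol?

1

(66|6779)
  = -(33|6779)    [6779 ≡ 3 mod 8 ⇒ (2|6779) = -1]
  = -(6779|33)    [QR: 33 ≡ 1 mod 4, sign kept]
  = -(14|33)    [6779 ≡ 14 mod 33]
  = -(7|33)    [33 ≡ 1 mod 8 ⇒ (2|33) = +1]
  = -(33|7)    [QR: 33 ≡ 1 mod 4, sign kept]
  = -(5|7)    [33 ≡ 5 mod 7]
  = -(7|5)    [QR: 5 ≡ 1 mod 4, sign kept]
  = -(2|5)    [7 ≡ 2 mod 5]
  = (1|5)    [5 ≡ 5 mod 8 ⇒ (2|5) = -1]
  = 1    [(1|5) = 1]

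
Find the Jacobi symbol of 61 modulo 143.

(61/143)
  = (143/61)    [QR: 61 ≡ 1 mod 4, sign kept]
  = (21/61)    [143 ≡ 21 mod 61]
  = (61/21)    [QR: 21 ≡ 1 mod 4, sign kept]
  = (19/21)    [61 ≡ 19 mod 21]
  = (21/19)    [QR: 21 ≡ 1 mod 4, sign kept]
  = (2/19)    [21 ≡ 2 mod 19]
  = -(1/19)    [19 ≡ 3 mod 8 ⇒ (2/19) = -1]
  = -1    [(1/19) = 1]

-1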